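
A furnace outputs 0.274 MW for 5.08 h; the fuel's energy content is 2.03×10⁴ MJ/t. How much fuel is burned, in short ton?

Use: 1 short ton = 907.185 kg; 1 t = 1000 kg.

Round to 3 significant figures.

0.274 MW → 274000 W
5.08 h → 18288 s
E = P × t = 274000 × 18288 = 5.01091×10⁹ J
2.03×10⁴ MJ/t → 2.03×10⁷ J/kg
m = E / e_s = 5.01091×10⁹ / 2.03×10⁷ = 246.843 kg
In short ton: 246.843 / 907.185 = 0.272098 short ton

0.272 short ton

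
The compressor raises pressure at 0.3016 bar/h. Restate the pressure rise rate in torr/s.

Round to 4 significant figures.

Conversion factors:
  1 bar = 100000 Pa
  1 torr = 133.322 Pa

0.06284 torr/s

0.3016 bar/h × 100000 Pa/bar ÷ 3600 s/h = 8.37778 Pa/s
8.37778 Pa/s ÷ 133.322 Pa/torr = 0.0628387 torr/s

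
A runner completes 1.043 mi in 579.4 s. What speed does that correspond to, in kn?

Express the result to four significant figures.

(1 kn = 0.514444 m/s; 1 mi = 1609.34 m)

5.631 kn

1.043 mi × 1609.34 → 1678.54 m
v = d / t = 1678.54 m / 579.4 s = 2.89703 m/s
2.89703 m/s ÷ (0.514444 m/s/kn) = 5.63138 kn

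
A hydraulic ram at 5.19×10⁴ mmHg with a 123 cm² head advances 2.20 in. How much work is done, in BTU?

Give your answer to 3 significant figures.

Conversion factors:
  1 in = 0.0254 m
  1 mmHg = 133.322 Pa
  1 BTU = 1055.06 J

4.51 BTU

5.19×10⁴ mmHg → 6.91941×10⁶ Pa
123 cm² → 0.0123 m²
F = P × A = 6.91941×10⁶ × 0.0123 = 85108.7 N
2.20 in → 0.05588 m
W = F × d = 85108.7 × 0.05588 = 4755.87 J
In BTU: 4755.87 / 1055.06 = 4.50768 BTU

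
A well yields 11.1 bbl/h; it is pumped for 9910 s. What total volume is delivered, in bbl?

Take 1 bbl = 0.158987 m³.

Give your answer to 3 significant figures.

11.1 bbl/h → 4.9021×10⁻⁴ m³/s
V = Q × t = 4.9021×10⁻⁴ × 9910 = 4.85798 m³
In bbl: 4.85798 / 0.158987 = 30.5558 bbl

30.6 bbl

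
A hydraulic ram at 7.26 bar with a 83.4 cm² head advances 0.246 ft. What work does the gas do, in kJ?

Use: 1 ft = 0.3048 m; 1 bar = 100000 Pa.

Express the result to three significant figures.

7.26 bar → 726000 Pa
83.4 cm² → 0.00834 m²
F = P × A = 726000 × 0.00834 = 6054.84 N
0.246 ft → 0.0749808 m
W = F × d = 6054.84 × 0.0749808 = 453.997 J
In kJ: 453.997 / 1000 = 0.453997 kJ

0.454 kJ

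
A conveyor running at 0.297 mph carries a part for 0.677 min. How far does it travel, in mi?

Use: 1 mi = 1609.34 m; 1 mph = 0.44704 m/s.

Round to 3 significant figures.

0.297 mph × 0.44704 → 0.132771 m/s
0.677 min × 60 → 40.62 s
d = v × t = 0.132771 m/s × 40.62 s = 5.39316 m
5.39316 m ÷ (1609.34 m/mi) = 0.00335116 mi

0.00335 mi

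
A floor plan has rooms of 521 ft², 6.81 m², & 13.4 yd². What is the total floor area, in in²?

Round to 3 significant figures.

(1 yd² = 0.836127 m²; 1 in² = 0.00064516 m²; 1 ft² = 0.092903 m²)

1.03×10⁵ in²

521 ft² × 0.092903 = 48.4025 m²
6.81 m² (already m²)
13.4 yd² × 0.836127 = 11.2041 m²
Total: 48.4025 + 6.81 + 11.2041 = 66.4166 m²
In in²: 66.4166 / 0.00064516 = 102946 in²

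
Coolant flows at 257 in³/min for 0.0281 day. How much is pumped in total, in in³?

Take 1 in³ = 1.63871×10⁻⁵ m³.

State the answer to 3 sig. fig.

257 in³/min → 7.01914×10⁻⁵ m³/s
0.0281 day → 2427.84 s
V = Q × t = 7.01914×10⁻⁵ × 2427.84 = 0.170413 m³
In in³: 0.170413 / 1.63871×10⁻⁵ = 10399.2 in³

1.04×10⁴ in³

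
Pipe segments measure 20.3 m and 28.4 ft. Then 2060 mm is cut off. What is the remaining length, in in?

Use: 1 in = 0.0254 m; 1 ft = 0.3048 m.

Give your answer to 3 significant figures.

1060 in

20.3 m (already m)
28.4 ft × 0.3048 = 8.65632 m
2060 mm × 0.001 = 2.06 m
Result: 20.3 + 8.65632 − 2.06 = 26.8963 m
In in: 26.8963 / 0.0254 = 1058.91 in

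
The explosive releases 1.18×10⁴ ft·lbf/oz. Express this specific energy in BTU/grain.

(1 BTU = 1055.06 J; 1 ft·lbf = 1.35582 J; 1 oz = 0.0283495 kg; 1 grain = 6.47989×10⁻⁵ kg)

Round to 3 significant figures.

1.18×10⁴ ft·lbf/oz × 1.35582 J/ft·lbf ÷ 0.0283495 kg/oz = 564337 J/kg
564337 J/kg ÷ 1055.06 J/BTU × 6.47989×10⁻⁵ kg/grain = 0.03466 BTU/grain

0.0347 BTU/grain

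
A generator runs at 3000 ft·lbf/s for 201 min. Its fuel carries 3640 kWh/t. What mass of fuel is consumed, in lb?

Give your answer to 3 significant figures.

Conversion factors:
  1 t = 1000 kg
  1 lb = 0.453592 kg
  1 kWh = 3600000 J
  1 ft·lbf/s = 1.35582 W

8.25 lb

3000 ft·lbf/s → 4067.46 W
201 min → 12060 s
E = P × t = 4067.46 × 12060 = 4.90536×10⁷ J
3640 kWh/t → 1.3104×10⁷ J/kg
m = E / e_s = 4.90536×10⁷ / 1.3104×10⁷ = 3.74341 kg
In lb: 3.74341 / 0.453592 = 8.25281 lb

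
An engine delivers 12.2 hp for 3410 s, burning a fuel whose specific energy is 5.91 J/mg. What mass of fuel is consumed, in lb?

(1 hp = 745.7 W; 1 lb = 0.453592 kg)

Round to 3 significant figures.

12.2 hp → 9097.54 W
E = P × t = 9097.54 × 3410 = 3.10226×10⁷ J
5.91 J/mg → 5.91×10⁶ J/kg
m = E / e_s = 3.10226×10⁷ / 5.91×10⁶ = 5.24917 kg
In lb: 5.24917 / 0.453592 = 11.5724 lb

11.6 lb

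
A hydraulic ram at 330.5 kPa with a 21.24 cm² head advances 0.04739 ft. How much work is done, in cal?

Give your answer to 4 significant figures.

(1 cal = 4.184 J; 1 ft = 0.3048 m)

2.423 cal

330.5 kPa → 330500 Pa
21.24 cm² → 0.002124 m²
F = P × A = 330500 × 0.002124 = 701.982 N
0.04739 ft → 0.0144445 m
W = F × d = 701.982 × 0.0144445 = 10.1398 J
In cal: 10.1398 / 4.184 = 2.42347 cal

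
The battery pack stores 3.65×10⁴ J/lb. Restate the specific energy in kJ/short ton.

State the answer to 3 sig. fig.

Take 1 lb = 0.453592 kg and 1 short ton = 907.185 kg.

3.65×10⁴ J/lb ÷ 0.453592 kg/lb = 80468.8 J/kg
80468.8 J/kg ÷ 1000 J/kJ × 907.185 kg/short ton = 73000.1 kJ/short ton

7.30×10⁴ kJ/short ton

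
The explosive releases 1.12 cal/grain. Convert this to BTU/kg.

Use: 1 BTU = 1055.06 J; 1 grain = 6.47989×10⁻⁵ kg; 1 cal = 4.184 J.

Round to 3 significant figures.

1.12 cal/grain × 4.184 J/cal ÷ 6.47989×10⁻⁵ kg/grain = 72317.3 J/kg
72317.3 J/kg ÷ 1055.06 J/BTU = 68.5433 BTU/kg

68.5 BTU/kg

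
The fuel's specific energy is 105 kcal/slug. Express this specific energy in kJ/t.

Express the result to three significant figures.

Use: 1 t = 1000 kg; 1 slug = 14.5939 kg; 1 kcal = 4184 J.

3.01×10⁴ kJ/t

105 kcal/slug × 4184 J/kcal ÷ 14.5939 kg/slug = 30103 J/kg
30103 J/kg ÷ 1000 J/kJ × 1000 kg/t = 30103 kJ/t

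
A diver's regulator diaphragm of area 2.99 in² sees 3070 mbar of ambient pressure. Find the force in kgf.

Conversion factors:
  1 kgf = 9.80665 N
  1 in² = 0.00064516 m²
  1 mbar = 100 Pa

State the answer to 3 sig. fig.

3070 mbar × 100 → 307000 Pa
2.99 in² × 0.00064516 → 0.00192903 m²
F = P × A = 307000 Pa × 0.00192903 m² = 592.212 N
592.212 N ÷ (9.80665 N/kgf) = 60.3888 kgf

60.4 kgf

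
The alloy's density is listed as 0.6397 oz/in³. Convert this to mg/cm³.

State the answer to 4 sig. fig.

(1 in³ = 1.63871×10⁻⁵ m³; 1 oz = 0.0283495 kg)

0.6397 oz/in³ × 0.0283495 kg/oz ÷ 1.63871×10⁻⁵ m³/in³ = 1106.67 kg/m³
1106.67 kg/m³ ÷ 10⁻⁶ kg/mg × 10⁻⁶ m³/cm³ = 1106.67 mg/cm³

1107 mg/cm³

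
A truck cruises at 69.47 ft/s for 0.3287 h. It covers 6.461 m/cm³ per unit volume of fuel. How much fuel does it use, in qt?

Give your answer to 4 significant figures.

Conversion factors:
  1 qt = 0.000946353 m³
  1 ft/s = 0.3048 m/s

4.098 qt

69.47 ft/s → 21.1745 m/s
0.3287 h → 1183.32 s
d = v × t = 21.1745 × 1183.32 = 25056.2 m
6.461 m/cm³ → 6.461×10⁶ m/m³
V = d / (distance per unit fuel) = 25056.2 / 6.461×10⁶ = 0.00387807 m³
In qt: 0.00387807 / 0.000946353 = 4.09791 qt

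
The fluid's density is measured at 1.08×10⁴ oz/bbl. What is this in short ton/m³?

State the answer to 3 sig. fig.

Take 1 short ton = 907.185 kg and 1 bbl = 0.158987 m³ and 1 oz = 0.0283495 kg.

1.08×10⁴ oz/bbl × 0.0283495 kg/oz ÷ 0.158987 m³/bbl = 1925.78 kg/m³
1925.78 kg/m³ ÷ 907.185 kg/short ton = 2.12281 short ton/m³

2.12 short ton/m³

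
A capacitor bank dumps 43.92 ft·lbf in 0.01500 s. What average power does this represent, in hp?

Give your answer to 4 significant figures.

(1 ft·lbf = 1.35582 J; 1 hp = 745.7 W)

43.92 ft·lbf × 1.35582 = 59.5476 J
P = E / t = 59.5476 J / 0.015 s = 3969.84 W
3969.84 W ÷ (745.7 W/hp) = 5.32364 hp

5.324 hp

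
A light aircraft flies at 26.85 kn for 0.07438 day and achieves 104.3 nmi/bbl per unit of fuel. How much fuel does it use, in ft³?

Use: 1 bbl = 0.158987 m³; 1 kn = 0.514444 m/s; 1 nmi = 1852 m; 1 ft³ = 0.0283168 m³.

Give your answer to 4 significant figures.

2.580 ft³

26.85 kn → 13.8128 m/s
0.07438 day → 6426.43 s
d = v × t = 13.8128 × 6426.43 = 88767 m
104.3 nmi/bbl → 1.21496×10⁶ m/m³
V = d / (distance per unit fuel) = 88767 / 1.21496×10⁶ = 0.0730617 m³
In ft³: 0.0730617 / 0.0283168 = 2.58015 ft³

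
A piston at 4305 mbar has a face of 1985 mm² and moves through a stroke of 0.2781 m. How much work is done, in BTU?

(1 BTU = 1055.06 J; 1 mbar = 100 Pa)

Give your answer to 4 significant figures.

4305 mbar → 430500 Pa
1985 mm² → 0.001985 m²
F = P × A = 430500 × 0.001985 = 854.542 N
W = F × d = 854.542 × 0.2781 = 237.648 J
In BTU: 237.648 / 1055.06 = 0.225246 BTU

0.2252 BTU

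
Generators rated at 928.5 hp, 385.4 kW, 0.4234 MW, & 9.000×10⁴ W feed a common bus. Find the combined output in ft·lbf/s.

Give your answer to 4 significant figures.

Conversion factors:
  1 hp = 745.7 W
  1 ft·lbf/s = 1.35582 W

1.174×10⁶ ft·lbf/s

928.5 hp × 745.7 = 692382 W
385.4 kW × 1000 = 385400 W
0.4234 MW × 1000000 = 423400 W
9.000×10⁴ W (already W)
Sum: 692382 + 385400 + 423400 + 90000 = 1.59118×10⁶ W
In ft·lbf/s: 1.59118×10⁶ / 1.35582 = 1.17359×10⁶ ft·lbf/s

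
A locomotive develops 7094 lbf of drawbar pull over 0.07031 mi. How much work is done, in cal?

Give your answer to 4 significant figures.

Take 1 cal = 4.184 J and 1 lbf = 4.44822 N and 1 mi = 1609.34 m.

8.534×10⁵ cal

7094 lbf × 4.44822 = 31555.7 N
0.07031 mi × 1609.34 = 113.153 m
W = F × d = 31555.7 N × 113.153 m = 3.57062×10⁶ J
3.57062×10⁶ J ÷ (4.184 J/cal) = 853399 cal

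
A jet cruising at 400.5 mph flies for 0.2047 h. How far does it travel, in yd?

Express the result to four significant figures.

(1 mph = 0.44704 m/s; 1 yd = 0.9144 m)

1.443×10⁵ yd

400.5 mph × 0.44704 → 179.04 m/s
0.2047 h × 3600 → 736.92 s
d = v × t = 179.04 m/s × 736.92 s = 131938 m
131938 m ÷ (0.9144 m/yd) = 144289 yd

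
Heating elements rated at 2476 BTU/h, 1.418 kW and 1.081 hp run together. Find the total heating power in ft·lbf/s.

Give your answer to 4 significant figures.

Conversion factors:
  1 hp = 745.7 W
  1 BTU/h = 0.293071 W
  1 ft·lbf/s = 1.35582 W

2476 BTU/h × 0.293071 = 725.644 W
1.418 kW × 1000 = 1418 W
1.081 hp × 745.7 = 806.102 W
Combined: 725.644 + 1418 + 806.102 = 2949.75 W
In ft·lbf/s: 2949.75 / 1.35582 = 2175.62 ft·lbf/s

2176 ft·lbf/s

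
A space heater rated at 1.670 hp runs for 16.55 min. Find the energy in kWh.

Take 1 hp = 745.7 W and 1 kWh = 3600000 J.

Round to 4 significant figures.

1.670 hp × 745.7 → 1245.32 W
16.55 min × 60 → 993 s
E = P × t = 1245.32 W × 993 s = 1.2366×10⁶ J
1.2366×10⁶ J ÷ (3600000 J/kWh) = 0.3435 kWh

0.3435 kWh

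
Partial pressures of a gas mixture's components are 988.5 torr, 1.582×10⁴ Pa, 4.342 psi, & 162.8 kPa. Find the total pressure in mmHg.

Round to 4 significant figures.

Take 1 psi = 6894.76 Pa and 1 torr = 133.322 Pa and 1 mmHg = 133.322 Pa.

988.5 torr × 133.322 = 131789 Pa
1.582×10⁴ Pa (already Pa)
4.342 psi × 6894.76 = 29937 Pa
162.8 kPa × 1000 = 162800 Pa
Total: 131789 + 15820 + 29937 + 162800 = 340346 Pa
In mmHg: 340346 / 133.322 = 2552.81 mmHg

2553 mmHg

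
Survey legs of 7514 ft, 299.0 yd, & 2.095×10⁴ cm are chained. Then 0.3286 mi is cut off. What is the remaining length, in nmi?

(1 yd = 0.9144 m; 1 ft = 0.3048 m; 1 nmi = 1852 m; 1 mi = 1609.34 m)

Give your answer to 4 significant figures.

7514 ft × 0.3048 = 2290.27 m
299.0 yd × 0.9144 = 273.406 m
2.095×10⁴ cm × 0.01 = 209.5 m
0.3286 mi × 1609.34 = 528.829 m
Result: 2290.27 + 273.406 + 209.5 − 528.829 = 2244.35 m
In nmi: 2244.35 / 1852 = 1.21185 nmi

1.212 nmi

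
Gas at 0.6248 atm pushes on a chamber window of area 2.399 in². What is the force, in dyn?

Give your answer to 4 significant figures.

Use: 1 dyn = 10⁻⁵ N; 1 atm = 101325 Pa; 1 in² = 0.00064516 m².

0.6248 atm × 101325 = 63307.9 Pa
2.399 in² × 0.00064516 = 0.00154774 m²
F = P × A = 63307.9 Pa × 0.00154774 m² = 97.9842 N
97.9842 N ÷ (10⁻⁵ N/dyn) = 9.79842×10⁶ dyn

9.798×10⁶ dyn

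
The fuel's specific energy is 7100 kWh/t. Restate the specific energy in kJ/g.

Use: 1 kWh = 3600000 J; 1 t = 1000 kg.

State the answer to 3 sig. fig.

25.6 kJ/g

7100 kWh/t × 3600000 J/kWh ÷ 1000 kg/t = 2.556×10⁷ J/kg
2.556×10⁷ J/kg ÷ 1000 J/kJ × 0.001 kg/g = 25.56 kJ/g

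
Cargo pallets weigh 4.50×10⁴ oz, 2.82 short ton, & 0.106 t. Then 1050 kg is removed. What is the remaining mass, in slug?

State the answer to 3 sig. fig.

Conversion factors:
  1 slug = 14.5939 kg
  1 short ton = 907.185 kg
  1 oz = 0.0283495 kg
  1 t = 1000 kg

4.50×10⁴ oz × 0.0283495 = 1275.73 kg
2.82 short ton × 907.185 = 2558.26 kg
0.106 t × 1000 = 106 kg
1050 kg (already kg)
Result: 1275.73 + 2558.26 + 106 − 1050 = 2889.99 kg
In slug: 2889.99 / 14.5939 = 198.027 slug

198 slug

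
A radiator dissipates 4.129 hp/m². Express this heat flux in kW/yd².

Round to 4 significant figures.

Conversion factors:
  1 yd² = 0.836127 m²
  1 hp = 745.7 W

2.574 kW/yd²

4.129 hp/m² × 745.7 W/hp = 3079 W/m²
3079 W/m² ÷ 1000 W/kW × 0.836127 m²/yd² = 2.57444 kW/yd²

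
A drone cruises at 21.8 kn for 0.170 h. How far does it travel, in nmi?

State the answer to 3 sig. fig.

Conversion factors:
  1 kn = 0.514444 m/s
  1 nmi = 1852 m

3.71 nmi

21.8 kn × 0.514444 = 11.2149 m/s
0.170 h × 3600 = 612 s
d = v × t = 11.2149 m/s × 612 s = 6863.52 m
6863.52 m ÷ (1852 m/nmi) = 3.706 nmi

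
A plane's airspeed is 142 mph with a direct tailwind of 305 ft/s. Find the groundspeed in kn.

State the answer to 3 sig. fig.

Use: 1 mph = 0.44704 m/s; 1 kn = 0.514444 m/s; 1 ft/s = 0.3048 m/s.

142 mph × 0.44704 = 63.4797 m/s
305 ft/s × 0.3048 = 92.964 m/s
Combined: 63.4797 + 92.964 = 156.444 m/s
In kn: 156.444 / 0.514444 = 304.103 kn

304 kn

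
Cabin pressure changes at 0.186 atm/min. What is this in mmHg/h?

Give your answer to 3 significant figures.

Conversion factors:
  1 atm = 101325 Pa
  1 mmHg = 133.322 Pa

0.186 atm/min × 101325 Pa/atm ÷ 60 s/min = 314.108 Pa/s
314.108 Pa/s ÷ 133.322 Pa/mmHg × 3600 s/h = 8481.64 mmHg/h

8480 mmHg/h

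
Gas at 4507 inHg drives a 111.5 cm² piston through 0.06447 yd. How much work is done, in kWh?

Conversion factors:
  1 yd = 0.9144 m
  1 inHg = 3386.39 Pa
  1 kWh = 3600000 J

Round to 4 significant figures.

0.002787 kWh

4507 inHg → 1.52625×10⁷ Pa
111.5 cm² → 0.01115 m²
F = P × A = 1.52625×10⁷ × 0.01115 = 170177 N
0.06447 yd → 0.0589514 m
W = F × d = 170177 × 0.0589514 = 10032.2 J
In kWh: 10032.2 / 3600000 = 0.00278672 kWh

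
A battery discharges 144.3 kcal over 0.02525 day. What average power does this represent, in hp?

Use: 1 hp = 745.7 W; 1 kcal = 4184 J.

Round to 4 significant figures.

144.3 kcal × 4184 → 603751 J
0.02525 day × 86400 → 2181.6 s
P = E / t = 603751 J / 2181.6 s = 276.747 W
276.747 W ÷ (745.7 W/hp) = 0.371124 hp

0.3711 hp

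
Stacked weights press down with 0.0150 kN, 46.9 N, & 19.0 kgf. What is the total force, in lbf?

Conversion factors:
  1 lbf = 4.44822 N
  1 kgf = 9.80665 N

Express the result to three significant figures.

0.0150 kN × 1000 = 15 N
46.9 N (already N)
19.0 kgf × 9.80665 = 186.326 N
Sum: 15 + 46.9 + 186.326 = 248.226 N
In lbf: 248.226 / 4.44822 = 55.8034 lbf

55.8 lbf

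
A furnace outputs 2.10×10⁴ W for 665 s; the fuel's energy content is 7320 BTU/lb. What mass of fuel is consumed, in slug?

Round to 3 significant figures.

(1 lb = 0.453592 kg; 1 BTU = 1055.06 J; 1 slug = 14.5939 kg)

0.0562 slug

E = P × t = 21000 × 665 = 1.3965×10⁷ J
7320 BTU/lb → 1.70264×10⁷ J/kg
m = E / e_s = 1.3965×10⁷ / 1.70264×10⁷ = 0.820197 kg
In slug: 0.820197 / 14.5939 = 0.0562014 slug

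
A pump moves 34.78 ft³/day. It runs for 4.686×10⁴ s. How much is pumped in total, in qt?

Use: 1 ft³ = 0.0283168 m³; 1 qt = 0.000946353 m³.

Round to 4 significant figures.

564.4 qt

34.78 ft³/day → 1.13988×10⁻⁵ m³/s
V = Q × t = 1.13988×10⁻⁵ × 46860 = 0.534148 m³
In qt: 0.534148 / 0.000946353 = 564.428 qt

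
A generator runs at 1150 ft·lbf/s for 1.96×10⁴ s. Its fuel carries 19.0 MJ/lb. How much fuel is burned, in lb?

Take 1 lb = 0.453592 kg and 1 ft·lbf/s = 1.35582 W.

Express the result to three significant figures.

1150 ft·lbf/s → 1559.19 W
E = P × t = 1559.19 × 19600 = 3.05601×10⁷ J
19.0 MJ/lb → 4.18879×10⁷ J/kg
m = E / e_s = 3.05601×10⁷ / 4.18879×10⁷ = 0.729569 kg
In lb: 0.729569 / 0.453592 = 1.60843 lb

1.61 lb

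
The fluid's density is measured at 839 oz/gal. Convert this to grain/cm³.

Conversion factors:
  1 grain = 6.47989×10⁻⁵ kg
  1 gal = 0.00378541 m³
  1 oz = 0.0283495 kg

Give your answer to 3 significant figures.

839 oz/gal × 0.0283495 kg/oz ÷ 0.00378541 m³/gal = 6283.4 kg/m³
6283.4 kg/m³ ÷ 6.47989×10⁻⁵ kg/grain × 10⁻⁶ m³/cm³ = 96.9677 grain/cm³

97.0 grain/cm³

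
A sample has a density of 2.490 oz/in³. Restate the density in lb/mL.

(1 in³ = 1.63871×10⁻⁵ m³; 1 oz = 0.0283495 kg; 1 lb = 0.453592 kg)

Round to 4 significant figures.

0.009497 lb/mL

2.490 oz/in³ × 0.0283495 kg/oz ÷ 1.63871×10⁻⁵ m³/in³ = 4307.67 kg/m³
4307.67 kg/m³ ÷ 0.453592 kg/lb × 10⁻⁶ m³/mL = 0.00949679 lb/mL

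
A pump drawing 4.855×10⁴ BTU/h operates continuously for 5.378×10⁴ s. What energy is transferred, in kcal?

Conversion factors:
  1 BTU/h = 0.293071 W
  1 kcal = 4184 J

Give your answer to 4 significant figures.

4.855×10⁴ BTU/h × 0.293071 → 14228.6 W
E = P × t = 14228.6 W × 53780 s = 7.65214×10⁸ J
7.65214×10⁸ J ÷ (4184 J/kcal) = 182891 kcal

1.829×10⁵ kcal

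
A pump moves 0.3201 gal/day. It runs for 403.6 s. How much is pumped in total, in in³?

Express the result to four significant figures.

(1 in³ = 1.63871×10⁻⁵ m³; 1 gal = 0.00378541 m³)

0.3201 gal/day → 1.40244×10⁻⁸ m³/s
V = Q × t = 1.40244×10⁻⁸ × 403.6 = 5.66025×10⁻⁶ m³
In in³: 5.66025×10⁻⁶ / 1.63871×10⁻⁵ = 0.345409 in³

0.3454 in³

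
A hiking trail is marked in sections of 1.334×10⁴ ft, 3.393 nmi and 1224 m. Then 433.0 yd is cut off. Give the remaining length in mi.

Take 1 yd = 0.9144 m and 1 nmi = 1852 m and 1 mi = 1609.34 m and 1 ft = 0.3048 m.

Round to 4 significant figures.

6.946 mi

1.334×10⁴ ft × 0.3048 = 4066.03 m
3.393 nmi × 1852 = 6283.84 m
1224 m (already m)
433.0 yd × 0.9144 = 395.935 m
Sum: 4066.03 + 6283.84 + 1224 − 395.935 = 11177.9 m
In mi: 11177.9 / 1609.34 = 6.94564 mi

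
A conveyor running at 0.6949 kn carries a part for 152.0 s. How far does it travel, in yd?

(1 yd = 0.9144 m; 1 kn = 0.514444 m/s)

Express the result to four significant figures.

59.42 yd

0.6949 kn × 0.514444 = 0.357487 m/s
d = v × t = 0.357487 m/s × 152 s = 54.338 m
54.338 m ÷ (0.9144 m/yd) = 59.4248 yd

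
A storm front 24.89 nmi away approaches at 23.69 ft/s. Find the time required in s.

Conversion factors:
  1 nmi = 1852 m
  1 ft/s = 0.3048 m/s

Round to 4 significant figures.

6384 s

24.89 nmi × 1852 = 46096.3 m
23.69 ft/s × 0.3048 = 7.22071 m/s
t = d / v = 46096.3 m / 7.22071 m/s = 6383.9 s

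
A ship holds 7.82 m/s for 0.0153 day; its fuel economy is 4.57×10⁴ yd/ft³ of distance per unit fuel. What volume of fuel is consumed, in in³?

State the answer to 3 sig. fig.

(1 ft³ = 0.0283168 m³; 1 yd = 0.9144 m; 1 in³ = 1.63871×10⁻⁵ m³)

427 in³

0.0153 day → 1321.92 s
d = v × t = 7.82 × 1321.92 = 10337.4 m
4.57×10⁴ yd/ft³ → 1.47573×10⁶ m/m³
V = d / (distance per unit fuel) = 10337.4 / 1.47573×10⁶ = 0.00700494 m³
In in³: 0.00700494 / 1.63871×10⁻⁵ = 427.467 in³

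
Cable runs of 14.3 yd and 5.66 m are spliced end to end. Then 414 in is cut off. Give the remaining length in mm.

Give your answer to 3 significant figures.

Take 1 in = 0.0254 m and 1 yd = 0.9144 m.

8220 mm

14.3 yd × 0.9144 → 13.0759 m
5.66 m (already m)
414 in × 0.0254 → 10.5156 m
Result: 13.0759 + 5.66 − 10.5156 = 8.2203 m
In mm: 8.2203 / 0.001 = 8220.3 mm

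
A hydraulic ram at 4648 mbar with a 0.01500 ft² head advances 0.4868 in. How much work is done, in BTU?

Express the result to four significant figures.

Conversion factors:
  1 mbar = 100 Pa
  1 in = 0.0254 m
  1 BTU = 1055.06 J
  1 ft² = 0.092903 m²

0.007591 BTU

4648 mbar → 464800 Pa
0.01500 ft² → 0.00139354 m²
F = P × A = 464800 × 0.00139354 = 647.717 N
0.4868 in → 0.0123647 m
W = F × d = 647.717 × 0.0123647 = 8.00883 J
In BTU: 8.00883 / 1055.06 = 0.00759088 BTU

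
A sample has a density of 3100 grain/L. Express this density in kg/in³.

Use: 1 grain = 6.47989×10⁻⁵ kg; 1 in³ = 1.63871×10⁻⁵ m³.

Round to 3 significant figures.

0.00329 kg/in³

3100 grain/L × 6.47989×10⁻⁵ kg/grain ÷ 0.001 m³/L = 200.877 kg/m³
200.877 kg/m³ × 1.63871×10⁻⁵ m³/in³ = 0.00329179 kg/in³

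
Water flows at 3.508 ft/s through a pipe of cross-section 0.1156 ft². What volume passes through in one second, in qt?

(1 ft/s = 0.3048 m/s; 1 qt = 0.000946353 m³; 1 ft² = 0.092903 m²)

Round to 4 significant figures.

12.13 qt

3.508 ft/s × 0.3048 = 1.06924 m/s
0.1156 ft² × 0.092903 = 0.0107396 m²
V = v × A × t = 1.06924 m/s × 0.0107396 m² × 1 s = 0.0114832 m³
0.0114832 m³ ÷ (0.000946353 m³/qt) = 12.1342 qt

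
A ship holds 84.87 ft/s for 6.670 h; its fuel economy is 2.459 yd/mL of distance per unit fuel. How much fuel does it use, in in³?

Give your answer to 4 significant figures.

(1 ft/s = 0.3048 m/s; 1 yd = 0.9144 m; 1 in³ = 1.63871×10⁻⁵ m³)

84.87 ft/s → 25.8684 m/s
6.670 h → 24012 s
d = v × t = 25.8684 × 24012 = 621152 m
2.459 yd/mL → 2.24851×10⁶ m/m³
V = d / (distance per unit fuel) = 621152 / 2.24851×10⁶ = 0.27625 m³
In in³: 0.27625 / 1.63871×10⁻⁵ = 16857.8 in³

1.686×10⁴ in³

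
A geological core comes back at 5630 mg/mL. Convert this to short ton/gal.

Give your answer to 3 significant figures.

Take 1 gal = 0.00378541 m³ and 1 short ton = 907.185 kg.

0.0235 short ton/gal

5630 mg/mL × 10⁻⁶ kg/mg ÷ 10⁻⁶ m³/mL = 5630 kg/m³
5630 kg/m³ ÷ 907.185 kg/short ton × 0.00378541 m³/gal = 0.0234923 short ton/gal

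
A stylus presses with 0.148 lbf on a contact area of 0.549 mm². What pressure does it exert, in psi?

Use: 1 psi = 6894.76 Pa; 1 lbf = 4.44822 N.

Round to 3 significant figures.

174 psi

0.148 lbf × 4.44822 = 0.658337 N
0.549 mm² × 10⁻⁶ = 5.49×10⁻⁷ m²
P = F / A = 0.658337 N / 5.49×10⁻⁷ m² = 1.19916×10⁶ Pa
1.19916×10⁶ Pa ÷ (6894.76 Pa/psi) = 173.923 psi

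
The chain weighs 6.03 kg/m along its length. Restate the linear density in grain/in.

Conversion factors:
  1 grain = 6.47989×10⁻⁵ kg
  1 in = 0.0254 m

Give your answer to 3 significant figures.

2360 grain/in

6.03 kg/m is already 6.03 kg/m
6.03 kg/m ÷ 6.47989×10⁻⁵ kg/grain × 0.0254 m/in = 2363.65 grain/in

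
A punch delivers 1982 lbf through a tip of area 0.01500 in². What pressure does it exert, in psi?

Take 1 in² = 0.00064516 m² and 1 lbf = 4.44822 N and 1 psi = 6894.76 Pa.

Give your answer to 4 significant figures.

1982 lbf × 4.44822 = 8816.37 N
0.01500 in² × 0.00064516 = 9.6774×10⁻⁶ m²
P = F / A = 8816.37 N / 9.6774×10⁻⁶ m² = 9.11027×10⁸ Pa
9.11027×10⁸ Pa ÷ (6894.76 Pa/psi) = 132133 psi

1.321×10⁵ psi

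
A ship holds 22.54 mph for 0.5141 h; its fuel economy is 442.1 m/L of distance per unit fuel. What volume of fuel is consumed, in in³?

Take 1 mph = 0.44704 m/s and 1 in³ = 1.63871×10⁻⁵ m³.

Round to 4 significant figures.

2574 in³

22.54 mph → 10.0763 m/s
0.5141 h → 1850.76 s
d = v × t = 10.0763 × 1850.76 = 18648.8 m
442.1 m/L → 442100 m/m³
V = d / (distance per unit fuel) = 18648.8 / 442100 = 0.0421823 m³
In in³: 0.0421823 / 1.63871×10⁻⁵ = 2574.12 in³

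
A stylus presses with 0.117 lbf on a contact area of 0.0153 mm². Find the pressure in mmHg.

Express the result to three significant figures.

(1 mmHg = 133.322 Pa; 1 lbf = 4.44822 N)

2.55×10⁵ mmHg

0.117 lbf × 4.44822 → 0.520442 N
0.0153 mm² × 10⁻⁶ → 1.53×10⁻⁸ m²
P = F / A = 0.520442 N / 1.53×10⁻⁸ m² = 3.40158×10⁷ Pa
3.40158×10⁷ Pa ÷ (133.322 Pa/mmHg) = 255140 mmHg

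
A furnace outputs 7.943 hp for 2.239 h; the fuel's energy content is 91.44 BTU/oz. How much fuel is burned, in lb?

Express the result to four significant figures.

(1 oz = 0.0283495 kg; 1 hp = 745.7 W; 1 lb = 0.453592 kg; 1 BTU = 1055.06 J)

30.93 lb

7.943 hp → 5923.1 W
2.239 h → 8060.4 s
E = P × t = 5923.1 × 8060.4 = 4.77426×10⁷ J
91.44 BTU/oz → 3.40305×10⁶ J/kg
m = E / e_s = 4.77426×10⁷ / 3.40305×10⁶ = 14.0294 kg
In lb: 14.0294 / 0.453592 = 30.9296 lb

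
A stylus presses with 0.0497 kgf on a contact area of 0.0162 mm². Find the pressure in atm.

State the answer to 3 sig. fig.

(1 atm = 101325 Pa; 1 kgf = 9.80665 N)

297 atm

0.0497 kgf × 9.80665 = 0.487391 N
0.0162 mm² × 10⁻⁶ = 1.62×10⁻⁸ m²
P = F / A = 0.487391 N / 1.62×10⁻⁸ m² = 3.00859×10⁷ Pa
3.00859×10⁷ Pa ÷ (101325 Pa/atm) = 296.925 atm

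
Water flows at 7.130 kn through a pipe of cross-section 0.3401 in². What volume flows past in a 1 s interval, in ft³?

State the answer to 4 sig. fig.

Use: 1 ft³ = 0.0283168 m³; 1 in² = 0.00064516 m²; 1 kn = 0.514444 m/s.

0.02842 ft³

7.130 kn × 0.514444 = 3.66799 m/s
0.3401 in² × 0.00064516 = 2.19419×10⁻⁴ m²
V = v × A × t = 3.66799 m/s × 2.19419×10⁻⁴ m² × 1 s = 8.04827×10⁻⁴ m³
8.04827×10⁻⁴ m³ ÷ (0.0283168 m³/ft³) = 0.0284222 ft³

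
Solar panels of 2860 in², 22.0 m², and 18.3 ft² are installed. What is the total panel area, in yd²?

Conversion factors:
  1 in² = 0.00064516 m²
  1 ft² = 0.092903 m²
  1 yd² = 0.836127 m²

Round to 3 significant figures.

2860 in² × 0.00064516 = 1.84516 m²
22.0 m² (already m²)
18.3 ft² × 0.092903 = 1.70012 m²
Combined: 1.84516 + 22 + 1.70012 = 25.5453 m²
In yd²: 25.5453 / 0.836127 = 30.5519 yd²

30.6 yd²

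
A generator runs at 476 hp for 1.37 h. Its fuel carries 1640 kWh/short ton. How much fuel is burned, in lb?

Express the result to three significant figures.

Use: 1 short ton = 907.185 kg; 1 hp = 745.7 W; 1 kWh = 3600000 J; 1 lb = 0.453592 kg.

593 lb

476 hp → 354953 W
1.37 h → 4932 s
E = P × t = 354953 × 4932 = 1.75063×10⁹ J
1640 kWh/short ton → 6.50804×10⁶ J/kg
m = E / e_s = 1.75063×10⁹ / 6.50804×10⁶ = 268.995 kg
In lb: 268.995 / 0.453592 = 593.033 lb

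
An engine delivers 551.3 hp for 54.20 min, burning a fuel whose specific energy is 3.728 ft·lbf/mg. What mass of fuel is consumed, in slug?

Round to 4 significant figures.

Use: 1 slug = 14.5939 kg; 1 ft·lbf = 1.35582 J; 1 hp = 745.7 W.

551.3 hp → 411104 W
54.20 min → 3252 s
E = P × t = 411104 × 3252 = 1.33691×10⁹ J
3.728 ft·lbf/mg → 5.0545×10⁶ J/kg
m = E / e_s = 1.33691×10⁹ / 5.0545×10⁶ = 264.499 kg
In slug: 264.499 / 14.5939 = 18.1239 slug

18.12 slug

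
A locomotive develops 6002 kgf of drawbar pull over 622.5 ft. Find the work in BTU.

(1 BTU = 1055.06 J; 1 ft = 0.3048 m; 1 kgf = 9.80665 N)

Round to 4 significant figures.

6002 kgf × 9.80665 = 58859.5 N
622.5 ft × 0.3048 = 189.738 m
W = F × d = 58859.5 N × 189.738 m = 1.11679×10⁷ J
1.11679×10⁷ J ÷ (1055.06 J/BTU) = 10585.1 BTU

1.059×10⁴ BTU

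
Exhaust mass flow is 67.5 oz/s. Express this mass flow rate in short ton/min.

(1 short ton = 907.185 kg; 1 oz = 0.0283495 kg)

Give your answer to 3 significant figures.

67.5 oz/s × 0.0283495 kg/oz = 1.91359 kg/s
1.91359 kg/s ÷ 907.185 kg/short ton × 60 s/min = 0.126562 short ton/min

0.127 short ton/min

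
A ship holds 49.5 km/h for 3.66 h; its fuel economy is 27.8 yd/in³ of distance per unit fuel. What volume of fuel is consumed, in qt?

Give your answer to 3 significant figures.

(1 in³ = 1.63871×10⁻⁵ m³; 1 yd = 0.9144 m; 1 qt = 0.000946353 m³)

49.5 km/h → 13.75 m/s
3.66 h → 13176 s
d = v × t = 13.75 × 13176 = 181170 m
27.8 yd/in³ → 1.55124×10⁶ m/m³
V = d / (distance per unit fuel) = 181170 / 1.55124×10⁶ = 0.11679 m³
In qt: 0.11679 / 0.000946353 = 123.411 qt

123 qt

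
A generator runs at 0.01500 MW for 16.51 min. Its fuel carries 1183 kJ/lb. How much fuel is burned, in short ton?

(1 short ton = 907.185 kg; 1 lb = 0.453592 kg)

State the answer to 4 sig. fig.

0.006280 short ton

0.01500 MW → 15000 W
16.51 min → 990.6 s
E = P × t = 15000 × 990.6 = 1.4859×10⁷ J
1183 kJ/lb → 2.60807×10⁶ J/kg
m = E / e_s = 1.4859×10⁷ / 2.60807×10⁶ = 5.69732 kg
In short ton: 5.69732 / 907.185 = 0.00628022 short ton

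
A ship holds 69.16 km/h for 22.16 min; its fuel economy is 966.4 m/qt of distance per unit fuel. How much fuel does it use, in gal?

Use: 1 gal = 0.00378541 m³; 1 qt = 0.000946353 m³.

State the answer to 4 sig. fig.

6.608 gal

69.16 km/h → 19.2111 m/s
22.16 min → 1329.6 s
d = v × t = 19.2111 × 1329.6 = 25543.1 m
966.4 m/qt → 1.02118×10⁶ m/m³
V = d / (distance per unit fuel) = 25543.1 / 1.02118×10⁶ = 0.0250133 m³
In gal: 0.0250133 / 0.00378541 = 6.60782 gal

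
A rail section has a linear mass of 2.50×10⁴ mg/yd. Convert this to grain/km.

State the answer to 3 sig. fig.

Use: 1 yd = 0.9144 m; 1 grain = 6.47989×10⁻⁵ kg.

4.22×10⁵ grain/km

2.50×10⁴ mg/yd × 10⁻⁶ kg/mg ÷ 0.9144 m/yd = 0.0273403 kg/m
0.0273403 kg/m ÷ 6.47989×10⁻⁵ kg/grain × 1000 m/km = 421925 grain/km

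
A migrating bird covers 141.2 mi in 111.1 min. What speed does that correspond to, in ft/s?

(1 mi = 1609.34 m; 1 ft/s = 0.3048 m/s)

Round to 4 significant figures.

111.8 ft/s

141.2 mi × 1609.34 → 227239 m
111.1 min × 60 → 6666 s
v = d / t = 227239 m / 6666 s = 34.0893 m/s
34.0893 m/s ÷ (0.3048 m/s/ft/s) = 111.842 ft/s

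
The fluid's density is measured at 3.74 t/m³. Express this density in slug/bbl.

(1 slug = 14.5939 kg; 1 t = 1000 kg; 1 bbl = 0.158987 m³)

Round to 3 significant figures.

3.74 t/m³ × 1000 kg/t = 3740 kg/m³
3740 kg/m³ ÷ 14.5939 kg/slug × 0.158987 m³/bbl = 40.7438 slug/bbl

40.7 slug/bbl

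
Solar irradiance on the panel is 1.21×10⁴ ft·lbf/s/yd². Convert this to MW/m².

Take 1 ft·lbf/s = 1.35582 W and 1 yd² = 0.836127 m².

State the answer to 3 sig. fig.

0.0196 MW/m²

1.21×10⁴ ft·lbf/s/yd² × 1.35582 W/ft·lbf/s ÷ 0.836127 m²/yd² = 19620.7 W/m²
19620.7 W/m² ÷ 1000000 W/MW = 0.0196207 MW/m²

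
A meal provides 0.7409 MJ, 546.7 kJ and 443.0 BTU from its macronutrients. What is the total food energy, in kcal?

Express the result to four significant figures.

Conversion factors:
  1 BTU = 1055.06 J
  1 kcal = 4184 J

0.7409 MJ × 1000000 → 740900 J
546.7 kJ × 1000 → 546700 J
443.0 BTU × 1055.06 → 467392 J
Combined: 740900 + 546700 + 467392 = 1.75499×10⁶ J
In kcal: 1.75499×10⁶ / 4184 = 419.453 kcal

419.5 kcal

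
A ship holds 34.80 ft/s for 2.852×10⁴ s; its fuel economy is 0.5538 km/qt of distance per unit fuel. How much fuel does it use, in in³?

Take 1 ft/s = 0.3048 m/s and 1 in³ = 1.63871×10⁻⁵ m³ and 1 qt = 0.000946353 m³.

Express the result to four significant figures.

3.155×10⁴ in³

34.80 ft/s → 10.607 m/s
d = v × t = 10.607 × 28520 = 302512 m
0.5538 km/qt → 585194 m/m³
V = d / (distance per unit fuel) = 302512 / 585194 = 0.516943 m³
In in³: 0.516943 / 1.63871×10⁻⁵ = 31545.7 in³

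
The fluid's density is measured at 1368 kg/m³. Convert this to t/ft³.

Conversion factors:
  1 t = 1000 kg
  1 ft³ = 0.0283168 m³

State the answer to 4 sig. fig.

1368 kg/m³ is already 1368 kg/m³
1368 kg/m³ ÷ 1000 kg/t × 0.0283168 m³/ft³ = 0.0387374 t/ft³

0.03874 t/ft³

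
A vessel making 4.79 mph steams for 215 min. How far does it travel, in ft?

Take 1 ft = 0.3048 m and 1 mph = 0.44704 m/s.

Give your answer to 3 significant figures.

4.79 mph × 0.44704 = 2.14132 m/s
215 min × 60 = 12900 s
d = v × t = 2.14132 m/s × 12900 s = 27623 m
27623 m ÷ (0.3048 m/ft) = 90626.6 ft

9.06×10⁴ ft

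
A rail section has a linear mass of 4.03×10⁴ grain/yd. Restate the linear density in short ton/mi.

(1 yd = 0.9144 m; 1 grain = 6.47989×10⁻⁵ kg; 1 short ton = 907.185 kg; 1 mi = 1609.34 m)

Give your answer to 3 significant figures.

5.07 short ton/mi

4.03×10⁴ grain/yd × 6.47989×10⁻⁵ kg/grain ÷ 0.9144 m/yd = 2.85586 kg/m
2.85586 kg/m ÷ 907.185 kg/short ton × 1609.34 m/mi = 5.06628 short ton/mi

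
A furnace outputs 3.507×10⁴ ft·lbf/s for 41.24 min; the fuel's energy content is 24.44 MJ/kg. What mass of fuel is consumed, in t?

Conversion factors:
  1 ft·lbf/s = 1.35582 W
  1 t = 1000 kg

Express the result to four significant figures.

3.507×10⁴ ft·lbf/s → 47548.6 W
41.24 min → 2474.4 s
E = P × t = 47548.6 × 2474.4 = 1.17654×10⁸ J
24.44 MJ/kg → 2.444×10⁷ J/kg
m = E / e_s = 1.17654×10⁸ / 2.444×10⁷ = 4.81399 kg
In t: 4.81399 / 1000 = 0.00481399 t

0.004814 t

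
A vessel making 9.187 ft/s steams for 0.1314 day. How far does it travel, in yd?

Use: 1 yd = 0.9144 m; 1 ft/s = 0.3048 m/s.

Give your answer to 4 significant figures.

3.477×10⁴ yd

9.187 ft/s × 0.3048 = 2.8002 m/s
0.1314 day × 86400 = 11353 s
d = v × t = 2.8002 m/s × 11353 s = 31790.7 m
31790.7 m ÷ (0.9144 m/yd) = 34766.7 yd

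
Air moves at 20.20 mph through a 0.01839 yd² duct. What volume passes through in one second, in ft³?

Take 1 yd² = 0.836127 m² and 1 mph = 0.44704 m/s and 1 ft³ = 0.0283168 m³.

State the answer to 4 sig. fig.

20.20 mph × 0.44704 → 9.03021 m/s
0.01839 yd² × 0.836127 → 0.0153764 m²
V = v × A × t = 9.03021 m/s × 0.0153764 m² × 1 s = 0.138852 m³
0.138852 m³ ÷ (0.0283168 m³/ft³) = 4.90352 ft³

4.904 ft³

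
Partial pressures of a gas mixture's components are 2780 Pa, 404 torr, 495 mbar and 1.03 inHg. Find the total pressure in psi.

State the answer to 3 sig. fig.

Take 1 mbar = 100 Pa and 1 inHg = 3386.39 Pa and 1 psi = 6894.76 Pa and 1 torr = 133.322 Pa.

2780 Pa (already Pa)
404 torr × 133.322 = 53862.1 Pa
495 mbar × 100 = 49500 Pa
1.03 inHg × 3386.39 = 3487.98 Pa
Sum: 2780 + 53862.1 + 49500 + 3487.98 = 109630 Pa
In psi: 109630 / 6894.76 = 15.9005 psi

15.9 psi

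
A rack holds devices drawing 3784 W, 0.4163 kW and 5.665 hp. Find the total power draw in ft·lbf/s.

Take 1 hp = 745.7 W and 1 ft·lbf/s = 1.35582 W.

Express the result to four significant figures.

6214 ft·lbf/s

3784 W (already W)
0.4163 kW × 1000 = 416.3 W
5.665 hp × 745.7 = 4224.39 W
Combined: 3784 + 416.3 + 4224.39 = 8424.69 W
In ft·lbf/s: 8424.69 / 1.35582 = 6213.72 ft·lbf/s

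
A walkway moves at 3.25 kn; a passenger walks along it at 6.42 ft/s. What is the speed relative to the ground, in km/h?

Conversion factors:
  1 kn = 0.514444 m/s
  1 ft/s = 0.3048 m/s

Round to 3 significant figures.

3.25 kn × 0.514444 → 1.67194 m/s
6.42 ft/s × 0.3048 → 1.95682 m/s
Combined: 1.67194 + 1.95682 = 3.62876 m/s
In km/h: 3.62876 / (1/3.6) = 13.0635 km/h

13.1 km/h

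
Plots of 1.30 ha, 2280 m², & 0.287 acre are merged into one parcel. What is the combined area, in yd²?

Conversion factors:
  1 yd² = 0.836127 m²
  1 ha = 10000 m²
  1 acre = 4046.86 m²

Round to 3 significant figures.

1.30 ha × 10000 → 13000 m²
2280 m² (already m²)
0.287 acre × 4046.86 → 1161.45 m²
Total: 13000 + 2280 + 1161.45 = 16441.4 m²
In yd²: 16441.4 / 0.836127 = 19663.8 yd²

1.97×10⁴ yd²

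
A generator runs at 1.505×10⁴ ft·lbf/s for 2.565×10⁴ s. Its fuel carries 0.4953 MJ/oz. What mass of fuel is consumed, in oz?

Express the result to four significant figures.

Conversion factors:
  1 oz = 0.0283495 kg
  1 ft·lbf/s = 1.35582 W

1.505×10⁴ ft·lbf/s → 20405.1 W
E = P × t = 20405.1 × 25650 = 5.23391×10⁸ J
0.4953 MJ/oz → 1.74712×10⁷ J/kg
m = E / e_s = 5.23391×10⁸ / 1.74712×10⁷ = 29.9574 kg
In oz: 29.9574 / 0.0283495 = 1056.72 oz

1057 oz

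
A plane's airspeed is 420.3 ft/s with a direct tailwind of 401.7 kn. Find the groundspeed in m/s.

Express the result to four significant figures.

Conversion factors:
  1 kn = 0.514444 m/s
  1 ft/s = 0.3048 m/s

334.8 m/s

420.3 ft/s × 0.3048 = 128.107 m/s
401.7 kn × 0.514444 = 206.652 m/s
Sum: 128.107 + 206.652 = 334.759 m/s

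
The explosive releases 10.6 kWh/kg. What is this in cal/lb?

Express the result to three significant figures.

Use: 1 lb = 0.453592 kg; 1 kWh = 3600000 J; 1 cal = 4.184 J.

4.14×10⁶ cal/lb

10.6 kWh/kg × 3600000 J/kWh = 3.816×10⁷ J/kg
3.816×10⁷ J/kg ÷ 4.184 J/cal × 0.453592 kg/lb = 4.13697×10⁶ cal/lb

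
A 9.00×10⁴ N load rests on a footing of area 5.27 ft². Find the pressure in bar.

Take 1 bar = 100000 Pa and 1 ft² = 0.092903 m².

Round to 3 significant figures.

1.84 bar

5.27 ft² × 0.092903 → 0.489599 m²
P = F / A = 90000 N / 0.489599 m² = 183824 Pa
183824 Pa ÷ (100000 Pa/bar) = 1.83824 bar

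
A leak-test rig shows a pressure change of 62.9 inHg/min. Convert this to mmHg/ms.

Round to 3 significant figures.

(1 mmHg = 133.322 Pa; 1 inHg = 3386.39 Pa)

62.9 inHg/min × 3386.39 Pa/inHg ÷ 60 s/min = 3550.07 Pa/s
3550.07 Pa/s ÷ 133.322 Pa/mmHg × 0.001 s/ms = 0.0266278 mmHg/ms

0.0266 mmHg/ms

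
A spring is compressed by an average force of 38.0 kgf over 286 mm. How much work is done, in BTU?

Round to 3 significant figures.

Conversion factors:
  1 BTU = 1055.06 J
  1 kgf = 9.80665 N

38.0 kgf × 9.80665 = 372.653 N
286 mm × 0.001 = 0.286 m
W = F × d = 372.653 N × 0.286 m = 106.579 J
106.579 J ÷ (1055.06 J/BTU) = 0.101017 BTU

0.101 BTU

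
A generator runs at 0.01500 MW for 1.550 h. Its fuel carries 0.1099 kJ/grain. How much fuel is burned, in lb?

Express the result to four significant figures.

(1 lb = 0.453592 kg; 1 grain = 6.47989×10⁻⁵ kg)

0.01500 MW → 15000 W
1.550 h → 5580 s
E = P × t = 15000 × 5580 = 8.37×10⁷ J
0.1099 kJ/grain → 1.69602×10⁶ J/kg
m = E / e_s = 8.37×10⁷ / 1.69602×10⁶ = 49.3508 kg
In lb: 49.3508 / 0.453592 = 108.8 lb

108.8 lb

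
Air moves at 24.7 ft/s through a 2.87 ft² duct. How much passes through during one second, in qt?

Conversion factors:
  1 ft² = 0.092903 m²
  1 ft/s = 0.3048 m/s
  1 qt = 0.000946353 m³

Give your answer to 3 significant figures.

24.7 ft/s × 0.3048 → 7.52856 m/s
2.87 ft² × 0.092903 → 0.266632 m²
V = v × A × t = 7.52856 m/s × 0.266632 m² × 1 s = 2.00736 m³
2.00736 m³ ÷ (0.000946353 m³/qt) = 2121.15 qt

2120 qt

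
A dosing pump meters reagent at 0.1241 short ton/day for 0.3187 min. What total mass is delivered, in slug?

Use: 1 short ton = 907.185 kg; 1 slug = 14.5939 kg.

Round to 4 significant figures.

0.1241 short ton/day → 0.00130303 kg/s
0.3187 min → 19.122 s
m = ṁ × t = 0.00130303 × 19.122 = 0.0249165 kg
In slug: 0.0249165 / 14.5939 = 0.00170732 slug

0.001707 slug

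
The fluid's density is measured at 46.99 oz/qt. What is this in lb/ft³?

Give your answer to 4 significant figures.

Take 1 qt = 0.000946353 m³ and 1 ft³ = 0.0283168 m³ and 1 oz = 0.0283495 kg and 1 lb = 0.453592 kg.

46.99 oz/qt × 0.0283495 kg/oz ÷ 0.000946353 m³/qt = 1407.66 kg/m³
1407.66 kg/m³ ÷ 0.453592 kg/lb × 0.0283168 m³/ft³ = 87.8773 lb/ft³

87.88 lb/ft³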